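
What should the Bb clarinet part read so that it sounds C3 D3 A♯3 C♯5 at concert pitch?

The Bb clarinet sounds a major second below written, so the written part must be a major second above concert — transpose each note up.
C3 becomes D3
D3 becomes E3
A#3 becomes B#3
C#5 becomes D#5

D3 E3 B#3 D#5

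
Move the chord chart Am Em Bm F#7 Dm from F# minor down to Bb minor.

Dbm Abm Ebm Bb7 Gbm

F# minor down to Bb minor is an augmented fifth; each chord root moves by that interval while the quality stays the same.
Am: root A down an augmented fifth → Db, giving Dbm.
Em: root E down an augmented fifth → Ab, giving Abm.
Bm: root B down an augmented fifth → Eb, giving Ebm.
F#7: root F# down an augmented fifth → Bb, giving Bb7.
Dm: root D down an augmented fifth → Gb, giving Gbm.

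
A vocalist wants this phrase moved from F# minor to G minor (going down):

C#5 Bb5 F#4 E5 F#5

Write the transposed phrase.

F# minor to G minor down is a major seventh, so every note moves down by that interval.
C#5 becomes D4
Bb5 becomes Cb5
F#4 becomes G3
E5 becomes F4
F#5 becomes G4

D4 Cb5 G3 F4 G4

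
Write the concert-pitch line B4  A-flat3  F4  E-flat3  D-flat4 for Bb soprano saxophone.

C#5 Bb3 G4 F3 Eb4

The Bb soprano saxophone sounds a major second below written, so the written part must be a major second above concert — transpose each note up.
B4 -> C#5
Ab3 -> Bb3
F4 -> G4
Eb3 -> F3
Db4 -> Eb4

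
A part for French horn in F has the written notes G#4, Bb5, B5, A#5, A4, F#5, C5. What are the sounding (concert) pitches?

C#4 Eb5 E5 D#5 D4 B4 F4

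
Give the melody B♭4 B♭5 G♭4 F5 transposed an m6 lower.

Bb4: a sixth down reaches D, and 8 semitones makes it D4.
Bb5: a sixth down reaches D, and 8 semitones makes it D5.
Gb4: a sixth down reaches B, and 8 semitones makes it Bb3.
F5: a sixth down reaches A, and 8 semitones makes it A4.

D4 D5 Bb3 A4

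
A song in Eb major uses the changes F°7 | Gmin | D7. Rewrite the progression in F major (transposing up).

G°7 Amin E7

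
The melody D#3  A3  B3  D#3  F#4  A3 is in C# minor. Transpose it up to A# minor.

From C# up to A# is a major sixth; apply that to each pitch.
D#3 -> B#3
A3 -> F#4
B3 -> G#4
D#3 -> B#3
F#4 -> D#5
A3 -> F#4

B#3 F#4 G#4 B#3 D#5 F#4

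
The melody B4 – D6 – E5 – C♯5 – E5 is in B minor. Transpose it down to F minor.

F4 Ab5 Bb4 G4 Bb4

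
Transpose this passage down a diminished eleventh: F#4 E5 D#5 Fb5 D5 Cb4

C##3 B#3 A##3 C4 A#3 G2

F#4 down a diminished eleventh is C##3.
E5: an eleventh down reaches B, and 16 semitones makes it B#3.
D#5: an eleventh down reaches A, and 16 semitones makes it A##3.
A diminished eleventh down from Fb5 gives C4.
D5 down a diminished eleventh is A#3.
Cb4 down a diminished eleventh is G2.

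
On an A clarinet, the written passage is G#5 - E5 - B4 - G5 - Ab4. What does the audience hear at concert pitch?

Written C4 on the A clarinet sounds as A3, a minor third lower; apply that shift to every note.
G#5 -> E#5
E5 -> C#5
B4 -> G#4
G5 -> E5
Ab4 -> F4

E#5 C#5 G#4 E5 F4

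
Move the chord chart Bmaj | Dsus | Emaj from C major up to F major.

Emaj Gsus Amaj

C major up to F major is a perfect fourth; each chord root moves by that interval while the quality stays the same.
Bmaj: root B up a perfect fourth → E, giving Emaj.
Dsus: root D up a perfect fourth → G, giving Gsus.
Emaj: root E up a perfect fourth → A, giving Amaj.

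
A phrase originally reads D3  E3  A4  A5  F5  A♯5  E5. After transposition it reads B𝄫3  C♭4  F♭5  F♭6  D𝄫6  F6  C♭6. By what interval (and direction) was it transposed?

up a diminished sixth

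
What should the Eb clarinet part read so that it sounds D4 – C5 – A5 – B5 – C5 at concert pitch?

B3 A4 F#5 G#5 A4

Written C4 sounds as Eb4 on the Eb clarinet, so concert pitches are written a minor third down.
D4 → B3
C5 → A4
A5 → F#5
B5 → G#5
C5 → A4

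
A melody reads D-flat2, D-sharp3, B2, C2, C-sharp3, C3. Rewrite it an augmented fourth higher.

G2 G##3 E#3 F#2 F##3 F#3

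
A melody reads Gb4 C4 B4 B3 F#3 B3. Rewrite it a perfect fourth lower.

Db4 G3 F#4 F#3 C#3 F#3

Gb4 becomes Db4
C4 becomes G3
B4 becomes F#4
B3 becomes F#3
F#3 becomes C#3
B3 becomes F#3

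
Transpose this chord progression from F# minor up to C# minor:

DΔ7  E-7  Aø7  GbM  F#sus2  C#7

F# minor up to C# minor is a perfect fifth; each chord root moves by that interval while the quality stays the same.
DΔ7: root D up a perfect fifth → A, giving AΔ7.
E-7: root E up a perfect fifth → B, giving B-7.
Aø7: root A up a perfect fifth → E, giving Eø7.
GbM: root Gb up a perfect fifth → Db, giving DbM.
F#sus2: root F# up a perfect fifth → C#, giving C#sus2.
C#7: root C# up a perfect fifth → G#, giving G#7.

AΔ7 B-7 Eø7 DbM C#sus2 G#7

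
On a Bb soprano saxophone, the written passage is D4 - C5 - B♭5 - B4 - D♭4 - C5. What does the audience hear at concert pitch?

C4 Bb4 Ab5 A4 Cb4 Bb4

Written C4 on the Bb soprano saxophone sounds as Bb3, a major second lower; apply that shift to every note.
D4 → C4
C5 → Bb4
Bb5 → Ab5
B4 → A4
Db4 → Cb4
C5 → Bb4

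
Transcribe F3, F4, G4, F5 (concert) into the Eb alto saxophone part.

D4 D5 E5 D6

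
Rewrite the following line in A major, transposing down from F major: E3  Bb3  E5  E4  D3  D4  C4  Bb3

G#2 D3 G#4 G#3 F#2 F#3 E3 D3

From F down to A is a minor sixth; apply that to each pitch.
E3 becomes G#2
Bb3 becomes D3
E5 becomes G#4
E4 becomes G#3
D3 becomes F#2
D4 becomes F#3
C4 becomes E3
Bb3 becomes D3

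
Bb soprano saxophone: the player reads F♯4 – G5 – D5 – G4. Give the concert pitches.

E4 F5 C5 F4

The Bb soprano saxophone sounds a major second below written, so transpose each written note down a major second.
F#4 -> E4
G5 -> F5
D5 -> C5
G4 -> F4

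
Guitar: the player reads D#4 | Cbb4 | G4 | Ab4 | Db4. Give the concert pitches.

Written C4 on the guitar sounds as C3, a perfect octave lower; apply that shift to every note.
D#4 to D#3
Cbb4 to Cbb3
G4 to G3
Ab4 to Ab3
Db4 to Db3

D#3 Cbb3 G3 Ab3 Db3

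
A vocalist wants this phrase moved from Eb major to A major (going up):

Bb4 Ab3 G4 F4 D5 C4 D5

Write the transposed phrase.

E5 D4 C#5 B4 G#5 F#4 G#5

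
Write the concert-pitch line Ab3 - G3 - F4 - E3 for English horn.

The English horn sounds a perfect fifth below written, so the written part must be a perfect fifth above concert — transpose each note up.
Ab3 to Eb4
G3 to D4
F4 to C5
E3 to B3

Eb4 D4 C5 B3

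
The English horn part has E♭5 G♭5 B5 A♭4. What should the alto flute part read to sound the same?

First find concert pitch: the English horn sounds a perfect fifth below written, so E♭5 G♭5 B5 A♭4 sounds Ab4 Cb5 E5 Db4.
Then write for alto flute: it sounds a perfect fourth below written, so the part must be a perfect fourth above concert.
Ab4 → Db5
Cb5 → Fb5
E5 → A5
Db4 → Gb4

Db5 Fb5 A5 Gb4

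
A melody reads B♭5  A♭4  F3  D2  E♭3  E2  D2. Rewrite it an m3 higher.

Db6 Cb5 Ab3 F2 Gb3 G2 F2

Bb5 up a minor third is Db6.
A minor third up from Ab4 gives Cb5.
A minor third up from F3 gives Ab3.
D2: a third up reaches F, and 3 semitones makes it F2.
Eb3: a third up reaches G, and 3 semitones makes it Gb3.
E2 up a minor third is G2.
D2 up a minor third is F2.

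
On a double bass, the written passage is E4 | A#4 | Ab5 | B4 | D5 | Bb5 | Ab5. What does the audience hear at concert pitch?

Written C4 on the double bass sounds as C3, a perfect octave lower; apply that shift to every note.
E4 to E3
A#4 to A#3
Ab5 to Ab4
B4 to B3
D5 to D4
Bb5 to Bb4
Ab5 to Ab4

E3 A#3 Ab4 B3 D4 Bb4 Ab4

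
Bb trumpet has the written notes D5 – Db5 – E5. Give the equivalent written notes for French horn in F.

First find concert pitch: the Bb trumpet sounds a major second below written, so D5 Db5 E5 sounds C5 Cb5 D5.
Then write for French horn in F: it sounds a perfect fifth below written, so the part must be a perfect fifth above concert.
C5 → G5
Cb5 → Gb5
D5 → A5

G5 Gb5 A5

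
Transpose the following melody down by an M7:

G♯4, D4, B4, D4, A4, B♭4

G#4: a seventh down reaches A, and 11 semitones makes it A3.
D4: a seventh down reaches E, and 11 semitones makes it Eb3.
B4: a seventh down reaches C, and 11 semitones makes it C4.
D4: a seventh down reaches E, and 11 semitones makes it Eb3.
A4 down a major seventh is Bb3.
Bb4: a seventh down reaches C, and 11 semitones makes it Cb4.

A3 Eb3 C4 Eb3 Bb3 Cb4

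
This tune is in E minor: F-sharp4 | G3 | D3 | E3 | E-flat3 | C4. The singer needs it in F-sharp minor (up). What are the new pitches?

E minor to F-sharp minor up is a major second, so every note moves up by that interval.
F#4 gives G#4
G3 gives A3
D3 gives E3
E3 gives F#3
Eb3 gives F3
C4 gives D4

G#4 A3 E3 F#3 F3 D4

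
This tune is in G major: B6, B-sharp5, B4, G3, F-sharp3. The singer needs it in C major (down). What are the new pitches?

From G down to C is a perfect fifth; apply that to each pitch.
B6 to E6
B#5 to E#5
B4 to E4
G3 to C3
F#3 to B2

E6 E#5 E4 C3 B2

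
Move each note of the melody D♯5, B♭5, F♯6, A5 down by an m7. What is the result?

E#4 C5 G#5 B4

D#5 → E#4
Bb5 → C5
F#6 → G#5
A5 → B4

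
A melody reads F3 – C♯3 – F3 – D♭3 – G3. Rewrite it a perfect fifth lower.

F3 becomes Bb2
C#3 becomes F#2
F3 becomes Bb2
Db3 becomes Gb2
G3 becomes C3

Bb2 F#2 Bb2 Gb2 C3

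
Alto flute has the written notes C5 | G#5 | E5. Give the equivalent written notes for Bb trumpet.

A4 E#5 C#5

First find concert pitch: the alto flute sounds a perfect fourth below written, so C5 G#5 E5 sounds G4 D#5 B4.
Then write for Bb trumpet: it sounds a major second below written, so the part must be a major second above concert.
G4 → A4
D#5 → E#5
B4 → C#5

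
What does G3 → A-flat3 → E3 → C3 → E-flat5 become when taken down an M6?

Bb2 Cb3 G2 Eb2 Gb4

A major sixth down from G3 gives Bb2.
Ab3: a sixth down reaches C, and 9 semitones makes it Cb3.
A major sixth down from E3 gives G2.
C3: a sixth down reaches E, and 9 semitones makes it Eb2.
Eb5 down a major sixth is Gb4.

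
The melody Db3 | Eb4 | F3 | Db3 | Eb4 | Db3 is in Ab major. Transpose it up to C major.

F3 G4 A3 F3 G4 F3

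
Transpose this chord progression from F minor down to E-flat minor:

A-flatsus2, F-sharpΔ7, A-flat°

Gbsus2 EΔ7 Gb°

F minor down to E-flat minor is a major second; each chord root moves by that interval while the quality stays the same.
A-flatsus2: root A-flat down a major second → Gb, giving Gbsus2.
F-sharpΔ7: root F-sharp down a major second → E, giving EΔ7.
A-flat°: root A-flat down a major second → Gb, giving Gb°.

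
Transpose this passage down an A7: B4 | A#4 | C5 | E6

Cb4 Bb3 Dbb4 Fb5

B4: a seventh down reaches C, and 12 semitones makes it Cb4.
A#4: a seventh down reaches B, and 12 semitones makes it Bb3.
An augmented seventh down from C5 gives Dbb4.
An augmented seventh down from E6 gives Fb5.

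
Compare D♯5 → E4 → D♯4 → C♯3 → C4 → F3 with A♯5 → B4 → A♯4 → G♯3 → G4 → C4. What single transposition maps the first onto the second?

From D#5 to A#5 is 5 letter names — a fifth of some quality.
D#5 to A#5 is 7 semitones, which makes it a perfect fifth; the second version is higher, so the direction is up.
Checking another pair — F3 → C4 — gives the same interval.

up a perfect fifth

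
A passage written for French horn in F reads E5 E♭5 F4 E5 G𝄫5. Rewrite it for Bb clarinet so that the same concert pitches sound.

B4 Bb4 C4 B4 Dbb5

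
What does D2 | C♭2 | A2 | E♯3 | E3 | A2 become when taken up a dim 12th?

D2 -> Ab3
Cb2 -> Gbb3
A2 -> Eb4
E#3 -> B4
E3 -> Bb4
A2 -> Eb4

Ab3 Gbb3 Eb4 B4 Bb4 Eb4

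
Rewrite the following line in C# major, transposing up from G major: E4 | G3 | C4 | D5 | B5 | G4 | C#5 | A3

A#4 C#4 F#4 G#5 E#6 C#5 F##5 D#4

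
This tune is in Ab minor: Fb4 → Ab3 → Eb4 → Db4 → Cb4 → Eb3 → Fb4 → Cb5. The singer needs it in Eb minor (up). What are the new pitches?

Cb5 Eb4 Bb4 Ab4 Gb4 Bb3 Cb5 Gb5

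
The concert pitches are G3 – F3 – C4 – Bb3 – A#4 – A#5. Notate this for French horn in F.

D4 C4 G4 F4 E#5 E#6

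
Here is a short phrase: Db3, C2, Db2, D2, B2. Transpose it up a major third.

Db3 becomes F3
C2 becomes E2
Db2 becomes F2
D2 becomes F#2
B2 becomes D#3

F3 E2 F2 F#2 D#3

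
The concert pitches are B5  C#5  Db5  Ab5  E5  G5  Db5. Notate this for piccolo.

Written C4 sounds as C5 on the piccolo, so concert pitches are written a perfect octave down.
B5 -> B4
C#5 -> C#4
Db5 -> Db4
Ab5 -> Ab4
E5 -> E4
G5 -> G4
Db5 -> Db4

B4 C#4 Db4 Ab4 E4 G4 Db4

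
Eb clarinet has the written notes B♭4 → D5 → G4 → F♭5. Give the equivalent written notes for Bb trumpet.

First find concert pitch: the Eb clarinet sounds a minor third above written, so B♭4 D5 G4 F♭5 sounds Db5 F5 Bb4 Abb5.
Then write for Bb trumpet: it sounds a major second below written, so the part must be a major second above concert.
Db5 → Eb5
F5 → G5
Bb4 → C5
Abb5 → Bbb5

Eb5 G5 C5 Bbb5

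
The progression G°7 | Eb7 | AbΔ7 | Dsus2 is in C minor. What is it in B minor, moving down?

F#°7 D7 GΔ7 C#sus2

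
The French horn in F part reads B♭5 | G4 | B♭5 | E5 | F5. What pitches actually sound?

Eb5 C4 Eb5 A4 Bb4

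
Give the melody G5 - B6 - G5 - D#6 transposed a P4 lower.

D5 F#6 D5 A#5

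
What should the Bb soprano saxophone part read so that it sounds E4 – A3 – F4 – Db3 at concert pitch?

Written C4 sounds as Bb3 on the Bb soprano saxophone, so concert pitches are written a major second up.
E4 -> F#4
A3 -> B3
F4 -> G4
Db3 -> Eb3

F#4 B3 G4 Eb3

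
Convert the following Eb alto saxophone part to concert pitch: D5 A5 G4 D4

F4 C5 Bb3 F3

The Eb alto saxophone sounds a major sixth below written, so transpose each written note down a major sixth.
D5 to F4
A5 to C5
G4 to Bb3
D4 to F3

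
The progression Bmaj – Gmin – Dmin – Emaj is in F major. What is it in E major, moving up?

F major up to E major is a major seventh; each chord root moves by that interval while the quality stays the same.
Bmaj: root B up a major seventh → A#, giving A#maj.
Gmin: root G up a major seventh → F#, giving F#min.
Dmin: root D up a major seventh → C#, giving C#min.
Emaj: root E up a major seventh → D#, giving D#maj.

A#maj F#min C#min D#maj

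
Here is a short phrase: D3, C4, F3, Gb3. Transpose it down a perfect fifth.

A perfect fifth down from D3 gives G2.
C4: a fifth down reaches F, and 7 semitones makes it F3.
F3: a fifth down reaches B, and 7 semitones makes it Bb2.
Gb3: a fifth down reaches C, and 7 semitones makes it Cb3.

G2 F3 Bb2 Cb3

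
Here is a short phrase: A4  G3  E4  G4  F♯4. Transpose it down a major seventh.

A4: a seventh down reaches B, and 11 semitones makes it Bb3.
G3: a seventh down reaches A, and 11 semitones makes it Ab2.
E4: a seventh down reaches F, and 11 semitones makes it F3.
A major seventh down from G4 gives Ab3.
A major seventh down from F#4 gives G3.

Bb3 Ab2 F3 Ab3 G3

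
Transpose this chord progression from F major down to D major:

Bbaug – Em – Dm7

F major down to D major is a minor third; each chord root moves by that interval while the quality stays the same.
Bbaug: root Bb down a minor third → G, giving Gaug.
Em: root E down a minor third → C#, giving C#m.
Dm7: root D down a minor third → B, giving Bm7.

Gaug C#m Bm7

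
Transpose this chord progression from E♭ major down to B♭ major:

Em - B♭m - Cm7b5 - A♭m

E♭ major down to B♭ major is a perfect fourth; each chord root moves by that interval while the quality stays the same.
Em: root E down a perfect fourth → B, giving Bm.
B♭m: root B♭ down a perfect fourth → F, giving Fm.
Cm7b5: root C down a perfect fourth → G, giving Gm7b5.
A♭m: root A♭ down a perfect fourth → Eb, giving Ebm.

Bm Fm Gm7b5 Ebm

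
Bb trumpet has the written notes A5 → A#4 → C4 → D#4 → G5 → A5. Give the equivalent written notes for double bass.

First find concert pitch: the Bb trumpet sounds a major second below written, so A5 A#4 C4 D#4 G5 A5 sounds G5 G#4 Bb3 C#4 F5 G5.
Then write for double bass: it sounds a perfect octave below written, so the part must be a perfect octave above concert.
G5 → G6
G#4 → G#5
Bb3 → Bb4
C#4 → C#5
F5 → F6
G5 → G6

G6 G#5 Bb4 C#5 F6 G6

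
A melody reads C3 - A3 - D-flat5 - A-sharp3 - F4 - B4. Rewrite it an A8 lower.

Cb2 Ab2 Dbb4 A2 Fb3 Bb3

C3 -> Cb2
A3 -> Ab2
Db5 -> Dbb4
A#3 -> A2
F4 -> Fb3
B4 -> Bb3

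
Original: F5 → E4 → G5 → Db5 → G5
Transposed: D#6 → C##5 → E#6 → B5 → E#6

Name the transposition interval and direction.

up an augmented sixth

From F5 to D#6 is 6 letter names — a sixth of some quality.
F5 to D#6 is 10 semitones, which makes it an augmented sixth; the second version is higher, so the direction is up.
Checking another pair — G5 → E#6 — gives the same interval.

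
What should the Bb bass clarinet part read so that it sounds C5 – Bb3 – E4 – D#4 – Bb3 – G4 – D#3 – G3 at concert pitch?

The Bb bass clarinet sounds a major ninth below written, so the written part must be a major ninth above concert — transpose each note up.
C5 gives D6
Bb3 gives C5
E4 gives F#5
D#4 gives E#5
Bb3 gives C5
G4 gives A5
D#3 gives E#4
G3 gives A4

D6 C5 F#5 E#5 C5 A5 E#4 A4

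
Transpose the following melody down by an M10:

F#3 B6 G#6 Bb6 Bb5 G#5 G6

F#3 becomes D2
B6 becomes G5
G#6 becomes E5
Bb6 becomes Gb5
Bb5 becomes Gb4
G#5 becomes E4
G6 becomes Eb5

D2 G5 E5 Gb5 Gb4 E4 Eb5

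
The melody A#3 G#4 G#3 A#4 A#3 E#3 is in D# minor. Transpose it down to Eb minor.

D# minor to Eb minor down is an augmented seventh, so every note moves down by that interval.
A#3 to Bb2
G#4 to Ab3
G#3 to Ab2
A#4 to Bb3
A#3 to Bb2
E#3 to F2

Bb2 Ab3 Ab2 Bb3 Bb2 F2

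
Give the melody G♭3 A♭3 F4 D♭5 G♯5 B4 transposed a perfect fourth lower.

Db3 Eb3 C4 Ab4 D#5 F#4

Gb3 gives Db3
Ab3 gives Eb3
F4 gives C4
Db5 gives Ab4
G#5 gives D#5
B4 gives F#4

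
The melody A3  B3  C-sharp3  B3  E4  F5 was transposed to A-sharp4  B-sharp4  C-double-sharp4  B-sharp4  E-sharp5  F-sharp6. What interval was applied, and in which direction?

up an augmented octave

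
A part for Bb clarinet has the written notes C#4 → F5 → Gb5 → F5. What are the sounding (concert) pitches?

B3 Eb5 Fb5 Eb5

The Bb clarinet sounds a major second below written, so transpose each written note down a major second.
C#4 to B3
F5 to Eb5
Gb5 to Fb5
F5 to Eb5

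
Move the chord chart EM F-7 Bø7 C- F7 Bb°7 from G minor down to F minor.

G minor down to F minor is a major second; each chord root moves by that interval while the quality stays the same.
EM: root E down a major second → D, giving DM.
F-7: root F down a major second → Eb, giving Eb-7.
Bø7: root B down a major second → A, giving Aø7.
C-: root C down a major second → Bb, giving Bb-.
F7: root F down a major second → Eb, giving Eb7.
Bb°7: root Bb down a major second → Ab, giving Ab°7.

DM Eb-7 Aø7 Bb- Eb7 Ab°7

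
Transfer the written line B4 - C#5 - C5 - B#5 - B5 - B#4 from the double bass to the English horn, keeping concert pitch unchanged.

First find concert pitch: the double bass sounds a perfect octave below written, so B4 C#5 C5 B#5 B5 B#4 sounds B3 C#4 C4 B#4 B4 B#3.
Then write for English horn: it sounds a perfect fifth below written, so the part must be a perfect fifth above concert.
B3 → F#4
C#4 → G#4
C4 → G4
B#4 → F##5
B4 → F#5
B#3 → F##4

F#4 G#4 G4 F##5 F#5 F##4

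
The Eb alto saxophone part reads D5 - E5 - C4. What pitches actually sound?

F4 G4 Eb3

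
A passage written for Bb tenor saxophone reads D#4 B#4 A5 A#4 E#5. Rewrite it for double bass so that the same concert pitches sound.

C#4 A#4 G5 G#4 D#5

First find concert pitch: the Bb tenor saxophone sounds a major ninth below written, so D#4 B#4 A5 A#4 E#5 sounds C#3 A#3 G4 G#3 D#4.
Then write for double bass: it sounds a perfect octave below written, so the part must be a perfect octave above concert.
C#3 → C#4
A#3 → A#4
G4 → G5
G#3 → G#4
D#4 → D#5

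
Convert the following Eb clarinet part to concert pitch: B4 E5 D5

The Eb clarinet sounds a minor third above written, so transpose each written note up a minor third.
B4 -> D5
E5 -> G5
D5 -> F5

D5 G5 F5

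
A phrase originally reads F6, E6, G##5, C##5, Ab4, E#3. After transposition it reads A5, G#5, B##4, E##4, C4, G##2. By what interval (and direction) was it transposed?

down a minor sixth

From F6 to A5 is 6 letter names — a sixth of some quality.
A5 to F6 is 8 semitones, which makes it a minor sixth; the second version is lower, so the direction is down.
Checking another pair — E#3 → G##2 — gives the same interval.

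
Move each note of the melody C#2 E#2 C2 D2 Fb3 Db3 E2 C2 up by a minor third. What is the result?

E2 G#2 Eb2 F2 Abb3 Fb3 G2 Eb2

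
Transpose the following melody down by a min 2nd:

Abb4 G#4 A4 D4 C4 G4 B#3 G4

Abb4 down a minor second is Gb4.
G#4 down a minor second is F##4.
A4 down a minor second is G#4.
D4 down a minor second is C#4.
A minor second down from C4 gives B3.
G4: a second down reaches F, and 1 semitone makes it F#4.
B#3 down a minor second is A##3.
A minor second down from G4 gives F#4.

Gb4 F##4 G#4 C#4 B3 F#4 A##3 F#4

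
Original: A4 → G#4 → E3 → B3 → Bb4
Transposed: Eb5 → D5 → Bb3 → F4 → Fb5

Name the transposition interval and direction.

up a diminished fifth

From A4 to Eb5 is 5 letter names — a fifth of some quality.
A4 to Eb5 is 6 semitones, which makes it a diminished fifth; the second version is higher, so the direction is up.
Checking another pair — Bb4 → Fb5 — gives the same interval.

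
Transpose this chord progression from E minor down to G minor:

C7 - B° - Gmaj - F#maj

Eb7 D° Bbmaj Amaj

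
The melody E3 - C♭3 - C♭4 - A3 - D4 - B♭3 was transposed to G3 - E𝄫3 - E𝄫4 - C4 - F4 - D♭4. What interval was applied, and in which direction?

From E3 to G3 is 3 letter names — a third of some quality.
E3 to G3 is 3 semitones, which makes it a minor third; the second version is higher, so the direction is up.
Checking another pair — Bb3 → Db4 — gives the same interval.

up a minor third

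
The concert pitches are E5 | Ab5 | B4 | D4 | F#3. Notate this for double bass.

The double bass sounds a perfect octave below written, so the written part must be a perfect octave above concert — transpose each note up.
E5 to E6
Ab5 to Ab6
B4 to B5
D4 to D5
F#3 to F#4

E6 Ab6 B5 D5 F#4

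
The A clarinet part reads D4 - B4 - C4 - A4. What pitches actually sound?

B3 G#4 A3 F#4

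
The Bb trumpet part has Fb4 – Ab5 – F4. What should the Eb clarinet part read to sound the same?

Cb4 Eb5 C4

First find concert pitch: the Bb trumpet sounds a major second below written, so Fb4 Ab5 F4 sounds Ebb4 Gb5 Eb4.
Then write for Eb clarinet: it sounds a minor third above written, so the part must be a minor third below concert.
Ebb4 → Cb4
Gb5 → Eb5
Eb4 → C4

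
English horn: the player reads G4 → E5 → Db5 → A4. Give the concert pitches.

The English horn sounds a perfect fifth below written, so transpose each written note down a perfect fifth.
G4 -> C4
E5 -> A4
Db5 -> Gb4
A4 -> D4

C4 A4 Gb4 D4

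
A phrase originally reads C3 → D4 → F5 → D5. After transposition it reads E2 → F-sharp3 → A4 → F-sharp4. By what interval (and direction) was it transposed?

down a minor sixth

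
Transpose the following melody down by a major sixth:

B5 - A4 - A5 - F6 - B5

D5 C4 C5 Ab5 D5

B5 down a major sixth is D5.
A major sixth down from A4 gives C4.
A5: a sixth down reaches C, and 9 semitones makes it C5.
F6: a sixth down reaches A, and 9 semitones makes it Ab5.
B5 down a major sixth is D5.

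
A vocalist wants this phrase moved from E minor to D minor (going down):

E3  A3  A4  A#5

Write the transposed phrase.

D3 G3 G4 G#5

E minor to D minor down is a major second, so every note moves down by that interval.
E3 to D3
A3 to G3
A4 to G4
A#5 to G#5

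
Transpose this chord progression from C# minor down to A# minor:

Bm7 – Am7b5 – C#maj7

G#m7 F#m7b5 A#maj7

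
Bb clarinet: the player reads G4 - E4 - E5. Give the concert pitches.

F4 D4 D5

Written C4 on the Bb clarinet sounds as Bb3, a major second lower; apply that shift to every note.
G4 to F4
E4 to D4
E5 to D5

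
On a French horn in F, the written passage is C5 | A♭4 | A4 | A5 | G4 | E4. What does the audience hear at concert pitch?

F4 Db4 D4 D5 C4 A3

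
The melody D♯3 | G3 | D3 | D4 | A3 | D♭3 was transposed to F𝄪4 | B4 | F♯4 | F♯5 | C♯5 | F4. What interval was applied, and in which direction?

up a major tenth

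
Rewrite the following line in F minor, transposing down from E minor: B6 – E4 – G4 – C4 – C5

C6 F3 Ab3 Db3 Db4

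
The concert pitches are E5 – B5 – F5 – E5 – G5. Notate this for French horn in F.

The French horn in F sounds a perfect fifth below written, so the written part must be a perfect fifth above concert — transpose each note up.
E5 becomes B5
B5 becomes F#6
F5 becomes C6
E5 becomes B5
G5 becomes D6

B5 F#6 C6 B5 D6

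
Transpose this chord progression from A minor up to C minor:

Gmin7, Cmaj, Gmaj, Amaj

Bbmin7 Ebmaj Bbmaj Cmaj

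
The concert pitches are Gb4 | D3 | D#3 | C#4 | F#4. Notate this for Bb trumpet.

The Bb trumpet sounds a major second below written, so the written part must be a major second above concert — transpose each note up.
Gb4 gives Ab4
D3 gives E3
D#3 gives E#3
C#4 gives D#4
F#4 gives G#4

Ab4 E3 E#3 D#4 G#4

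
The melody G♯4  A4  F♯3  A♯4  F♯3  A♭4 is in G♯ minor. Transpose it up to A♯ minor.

A#4 B4 G#3 B#4 G#3 Bb4

G♯ minor to A♯ minor up is a major second, so every note moves up by that interval.
G#4 → A#4
A4 → B4
F#3 → G#3
A#4 → B#4
F#3 → G#3
Ab4 → Bb4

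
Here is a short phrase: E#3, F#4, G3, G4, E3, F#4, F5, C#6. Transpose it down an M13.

E#3: a thirteenth down reaches G, and 21 semitones makes it G#1.
F#4 down a major thirteenth is A2.
A major thirteenth down from G3 gives Bb1.
A major thirteenth down from G4 gives Bb2.
E3 down a major thirteenth is G1.
A major thirteenth down from F#4 gives A2.
A major thirteenth down from F5 gives Ab3.
C#6: a thirteenth down reaches E, and 21 semitones makes it E4.

G#1 A2 Bb1 Bb2 G1 A2 Ab3 E4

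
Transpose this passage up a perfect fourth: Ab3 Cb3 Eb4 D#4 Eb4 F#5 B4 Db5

Ab3 -> Db4
Cb3 -> Fb3
Eb4 -> Ab4
D#4 -> G#4
Eb4 -> Ab4
F#5 -> B5
B4 -> E5
Db5 -> Gb5

Db4 Fb3 Ab4 G#4 Ab4 B5 E5 Gb5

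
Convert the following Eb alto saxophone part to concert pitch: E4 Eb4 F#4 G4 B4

The Eb alto saxophone sounds a major sixth below written, so transpose each written note down a major sixth.
E4 gives G3
Eb4 gives Gb3
F#4 gives A3
G4 gives Bb3
B4 gives D4

G3 Gb3 A3 Bb3 D4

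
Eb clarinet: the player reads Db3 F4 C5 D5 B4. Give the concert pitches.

Fb3 Ab4 Eb5 F5 D5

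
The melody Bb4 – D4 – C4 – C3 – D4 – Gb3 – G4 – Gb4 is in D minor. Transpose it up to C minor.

D minor to C minor up is a minor seventh, so every note moves up by that interval.
Bb4 -> Ab5
D4 -> C5
C4 -> Bb4
C3 -> Bb3
D4 -> C5
Gb3 -> Fb4
G4 -> F5
Gb4 -> Fb5

Ab5 C5 Bb4 Bb3 C5 Fb4 F5 Fb5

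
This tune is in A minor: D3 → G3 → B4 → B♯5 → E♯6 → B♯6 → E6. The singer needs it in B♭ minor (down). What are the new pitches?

A minor to B♭ minor down is a major seventh, so every note moves down by that interval.
D3 to Eb2
G3 to Ab2
B4 to C4
B#5 to C#5
E#6 to F#5
B#6 to C#6
E6 to F5

Eb2 Ab2 C4 C#5 F#5 C#6 F5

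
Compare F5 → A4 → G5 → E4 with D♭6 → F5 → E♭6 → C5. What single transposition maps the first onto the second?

up a minor sixth

Take the first pair: F5 → Db6. F to D spans 6 letter names, so the interval is some kind of sixth.
F5 to Db6 is 8 semitones, which makes it a minor sixth; the second version is higher, so the direction is up.
Checking another pair — E4 → C5 — gives the same interval.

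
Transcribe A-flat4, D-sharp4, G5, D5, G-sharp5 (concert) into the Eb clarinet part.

F4 B#3 E5 B4 E#5

Written C4 sounds as Eb4 on the Eb clarinet, so concert pitches are written a minor third down.
Ab4 becomes F4
D#4 becomes B#3
G5 becomes E5
D5 becomes B4
G#5 becomes E#5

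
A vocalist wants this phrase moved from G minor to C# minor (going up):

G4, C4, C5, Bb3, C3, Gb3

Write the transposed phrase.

G minor to C# minor up is an augmented fourth, so every note moves up by that interval.
G4 to C#5
C4 to F#4
C5 to F#5
Bb3 to E4
C3 to F#3
Gb3 to C4

C#5 F#4 F#5 E4 F#3 C4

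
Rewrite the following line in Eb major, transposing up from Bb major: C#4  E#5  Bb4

F#4 A#5 Eb5

Bb major to Eb major up is a perfect fourth, so every note moves up by that interval.
C#4 to F#4
E#5 to A#5
Bb4 to Eb5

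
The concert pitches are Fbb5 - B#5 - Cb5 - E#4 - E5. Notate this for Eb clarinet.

Dbb5 G##5 Ab4 C##4 C#5

Written C4 sounds as Eb4 on the Eb clarinet, so concert pitches are written a minor third down.
Fbb5 becomes Dbb5
B#5 becomes G##5
Cb5 becomes Ab4
E#4 becomes C##4
E5 becomes C#5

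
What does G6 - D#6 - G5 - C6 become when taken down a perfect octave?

G6: an octave down reaches G, and 12 semitones makes it G5.
D#6 down a perfect octave is D#5.
G5 down a perfect octave is G4.
C6: an octave down reaches C, and 12 semitones makes it C5.

G5 D#5 G4 C5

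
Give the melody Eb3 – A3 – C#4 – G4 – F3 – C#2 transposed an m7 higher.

Db4 G4 B4 F5 Eb4 B2

Eb3: a seventh up reaches D, and 10 semitones makes it Db4.
A minor seventh up from A3 gives G4.
A minor seventh up from C#4 gives B4.
G4 up a minor seventh is F5.
F3: a seventh up reaches E, and 10 semitones makes it Eb4.
C#2: a seventh up reaches B, and 10 semitones makes it B2.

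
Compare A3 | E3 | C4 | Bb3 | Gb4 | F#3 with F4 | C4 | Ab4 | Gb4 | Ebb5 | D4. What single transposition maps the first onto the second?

From A3 to F4 is 6 letter names — a sixth of some quality.
A3 to F4 is 8 semitones, which makes it a minor sixth; the second version is higher, so the direction is up.
Checking another pair — F#3 → D4 — gives the same interval.

up a minor sixth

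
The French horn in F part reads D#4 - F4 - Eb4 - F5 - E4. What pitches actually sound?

Written C4 on the French horn in F sounds as F3, a perfect fifth lower; apply that shift to every note.
D#4 → G#3
F4 → Bb3
Eb4 → Ab3
F5 → Bb4
E4 → A3

G#3 Bb3 Ab3 Bb4 A3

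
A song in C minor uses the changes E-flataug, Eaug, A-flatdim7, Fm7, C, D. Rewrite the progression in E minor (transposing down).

Gaug G#aug Cdim7 Am7 E F#

C minor down to E minor is a minor sixth; each chord root moves by that interval while the quality stays the same.
E-flataug: root E-flat down a minor sixth → G, giving Gaug.
Eaug: root E down a minor sixth → G#, giving G#aug.
A-flatdim7: root A-flat down a minor sixth → C, giving Cdim7.
Fm7: root F down a minor sixth → A, giving Am7.
C: root C down a minor sixth → E, giving E.
D: root D down a minor sixth → F#, giving F#.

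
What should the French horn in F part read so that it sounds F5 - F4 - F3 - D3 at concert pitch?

Written C4 sounds as F3 on the French horn in F, so concert pitches are written a perfect fifth up.
F5 gives C6
F4 gives C5
F3 gives C4
D3 gives A3

C6 C5 C4 A3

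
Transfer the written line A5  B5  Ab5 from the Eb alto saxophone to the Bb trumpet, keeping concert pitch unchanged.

D5 E5 Db5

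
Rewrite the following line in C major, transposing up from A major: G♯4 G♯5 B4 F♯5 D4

B4 B5 D5 A5 F4

A major to C major up is a minor third, so every note moves up by that interval.
G#4 -> B4
G#5 -> B5
B4 -> D5
F#5 -> A5
D4 -> F4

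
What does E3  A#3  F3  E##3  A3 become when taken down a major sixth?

G2 C#3 Ab2 G##2 C3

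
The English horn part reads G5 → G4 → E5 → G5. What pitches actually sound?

The English horn sounds a perfect fifth below written, so transpose each written note down a perfect fifth.
G5 gives C5
G4 gives C4
E5 gives A4
G5 gives C5

C5 C4 A4 C5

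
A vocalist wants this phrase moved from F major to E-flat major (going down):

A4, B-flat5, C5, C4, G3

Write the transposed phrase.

G4 Ab5 Bb4 Bb3 F3

F major to E-flat major down is a major second, so every note moves down by that interval.
A4 -> G4
Bb5 -> Ab5
C5 -> Bb4
C4 -> Bb3
G3 -> F3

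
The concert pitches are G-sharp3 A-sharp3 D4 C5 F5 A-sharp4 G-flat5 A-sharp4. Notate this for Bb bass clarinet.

Written C4 sounds as Bb2 on the Bb bass clarinet, so concert pitches are written a major ninth up.
G#3 to A#4
A#3 to B#4
D4 to E5
C5 to D6
F5 to G6
A#4 to B#5
Gb5 to Ab6
A#4 to B#5

A#4 B#4 E5 D6 G6 B#5 Ab6 B#5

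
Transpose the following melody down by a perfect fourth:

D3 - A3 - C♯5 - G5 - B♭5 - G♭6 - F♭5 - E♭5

A2 E3 G#4 D5 F5 Db6 Cb5 Bb4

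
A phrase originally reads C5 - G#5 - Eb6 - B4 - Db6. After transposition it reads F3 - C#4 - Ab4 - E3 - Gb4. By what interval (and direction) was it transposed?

From C5 to F3 is 12 letter names — a twelfth of some quality.
F3 to C5 is 19 semitones, which makes it a perfect twelfth; the second version is lower, so the direction is down.
Checking another pair — Db6 → Gb4 — gives the same interval.

down a perfect twelfth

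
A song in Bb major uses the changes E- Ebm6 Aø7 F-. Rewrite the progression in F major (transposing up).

Bb major up to F major is a perfect fifth; each chord root moves by that interval while the quality stays the same.
E-: root E up a perfect fifth → B, giving B-.
Ebm6: root Eb up a perfect fifth → Bb, giving Bbm6.
Aø7: root A up a perfect fifth → E, giving Eø7.
F-: root F up a perfect fifth → C, giving C-.

B- Bbm6 Eø7 C-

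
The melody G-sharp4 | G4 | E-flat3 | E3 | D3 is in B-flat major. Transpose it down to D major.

B-flat major to D major down is a minor sixth, so every note moves down by that interval.
G#4 becomes B#3
G4 becomes B3
Eb3 becomes G2
E3 becomes G#2
D3 becomes F#2

B#3 B3 G2 G#2 F#2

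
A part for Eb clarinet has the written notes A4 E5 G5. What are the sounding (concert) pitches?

Written C4 on the Eb clarinet sounds as Eb4, a minor third higher; apply that shift to every note.
A4 becomes C5
E5 becomes G5
G5 becomes Bb5

C5 G5 Bb5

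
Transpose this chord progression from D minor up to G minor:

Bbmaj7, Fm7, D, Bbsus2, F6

Ebmaj7 Bbm7 G Ebsus2 Bb6

D minor up to G minor is a perfect fourth; each chord root moves by that interval while the quality stays the same.
Bbmaj7: root Bb up a perfect fourth → Eb, giving Ebmaj7.
Fm7: root F up a perfect fourth → Bb, giving Bbm7.
D: root D up a perfect fourth → G, giving G.
Bbsus2: root Bb up a perfect fourth → Eb, giving Ebsus2.
F6: root F up a perfect fourth → Bb, giving Bb6.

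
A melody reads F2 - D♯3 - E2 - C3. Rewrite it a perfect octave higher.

F3 D#4 E3 C4

F2 gives F3
D#3 gives D#4
E2 gives E3
C3 gives C4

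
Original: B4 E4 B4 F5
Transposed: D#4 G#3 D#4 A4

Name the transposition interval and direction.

Take the first pair: B4 → D#4. B to D spans 6 letter names, so the interval is some kind of sixth.
D#4 to B4 is 8 semitones, which makes it a minor sixth; the second version is lower, so the direction is down.
Checking another pair — F5 → A4 — gives the same interval.

down a minor sixth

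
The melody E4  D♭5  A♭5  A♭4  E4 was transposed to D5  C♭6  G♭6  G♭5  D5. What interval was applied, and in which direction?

up a minor seventh

Take the first pair: E4 → D5. E to D spans 7 letter names, so the interval is some kind of seventh.
E4 to D5 is 10 semitones, which makes it a minor seventh; the second version is higher, so the direction is up.
Checking another pair — E4 → D5 — gives the same interval.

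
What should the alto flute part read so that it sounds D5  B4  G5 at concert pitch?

The alto flute sounds a perfect fourth below written, so the written part must be a perfect fourth above concert — transpose each note up.
D5 becomes G5
B4 becomes E5
G5 becomes C6

G5 E5 C6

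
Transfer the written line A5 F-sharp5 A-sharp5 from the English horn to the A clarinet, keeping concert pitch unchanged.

F5 D5 F#5

First find concert pitch: the English horn sounds a perfect fifth below written, so A5 F-sharp5 A-sharp5 sounds D5 B4 D#5.
Then write for A clarinet: it sounds a minor third below written, so the part must be a minor third above concert.
D5 → F5
B4 → D5
D#5 → F#5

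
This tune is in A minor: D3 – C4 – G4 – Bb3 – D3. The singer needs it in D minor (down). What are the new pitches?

G2 F3 C4 Eb3 G2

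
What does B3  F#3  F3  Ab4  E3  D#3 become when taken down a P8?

B3 → B2
F#3 → F#2
F3 → F2
Ab4 → Ab3
E3 → E2
D#3 → D#2

B2 F#2 F2 Ab3 E2 D#2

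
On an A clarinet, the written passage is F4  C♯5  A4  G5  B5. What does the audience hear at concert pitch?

D4 A#4 F#4 E5 G#5

The A clarinet sounds a minor third below written, so transpose each written note down a minor third.
F4 → D4
C#5 → A#4
A4 → F#4
G5 → E5
B5 → G#5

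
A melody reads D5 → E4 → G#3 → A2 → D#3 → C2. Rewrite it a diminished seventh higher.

Cb6 Db5 F4 Gb3 C4 Bbb2

D5 up a diminished seventh is Cb6.
A diminished seventh up from E4 gives Db5.
G#3 up a diminished seventh is F4.
A diminished seventh up from A2 gives Gb3.
D#3 up a diminished seventh is C4.
A diminished seventh up from C2 gives Bbb2.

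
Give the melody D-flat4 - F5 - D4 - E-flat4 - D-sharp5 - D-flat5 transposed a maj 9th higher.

Eb5 G6 E5 F5 E#6 Eb6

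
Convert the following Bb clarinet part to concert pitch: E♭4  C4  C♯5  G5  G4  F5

Db4 Bb3 B4 F5 F4 Eb5

The Bb clarinet sounds a major second below written, so transpose each written note down a major second.
Eb4 → Db4
C4 → Bb3
C#5 → B4
G5 → F5
G4 → F4
F5 → Eb5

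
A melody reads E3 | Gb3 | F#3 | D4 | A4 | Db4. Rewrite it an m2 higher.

F3 Abb3 G3 Eb4 Bb4 Ebb4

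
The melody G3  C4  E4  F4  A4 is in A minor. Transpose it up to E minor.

A minor to E minor up is a perfect fifth, so every note moves up by that interval.
G3 -> D4
C4 -> G4
E4 -> B4
F4 -> C5
A4 -> E5

D4 G4 B4 C5 E5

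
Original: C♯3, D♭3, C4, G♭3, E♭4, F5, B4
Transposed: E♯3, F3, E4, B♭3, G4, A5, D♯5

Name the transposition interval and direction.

up a major third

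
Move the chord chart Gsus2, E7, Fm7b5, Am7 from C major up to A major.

Esus2 C#7 Dm7b5 F#m7

C major up to A major is a major sixth; each chord root moves by that interval while the quality stays the same.
Gsus2: root G up a major sixth → E, giving Esus2.
E7: root E up a major sixth → C#, giving C#7.
Fm7b5: root F up a major sixth → D, giving Dm7b5.
Am7: root A up a major sixth → F#, giving F#m7.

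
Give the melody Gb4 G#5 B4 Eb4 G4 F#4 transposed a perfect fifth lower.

Cb4 C#5 E4 Ab3 C4 B3

Gb4 gives Cb4
G#5 gives C#5
B4 gives E4
Eb4 gives Ab3
G4 gives C4
F#4 gives B3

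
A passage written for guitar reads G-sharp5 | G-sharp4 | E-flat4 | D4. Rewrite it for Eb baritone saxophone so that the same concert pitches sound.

E#6 E#5 C5 B4

First find concert pitch: the guitar sounds a perfect octave below written, so G-sharp5 G-sharp4 E-flat4 D4 sounds G#4 G#3 Eb3 D3.
Then write for Eb baritone saxophone: it sounds a major thirteenth below written, so the part must be a major thirteenth above concert.
G#4 → E#6
G#3 → E#5
Eb3 → C5
D3 → B4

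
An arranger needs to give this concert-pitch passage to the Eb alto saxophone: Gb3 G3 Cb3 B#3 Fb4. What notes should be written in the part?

Written C4 sounds as Eb3 on the Eb alto saxophone, so concert pitches are written a major sixth up.
Gb3 → Eb4
G3 → E4
Cb3 → Ab3
B#3 → G##4
Fb4 → Db5

Eb4 E4 Ab3 G##4 Db5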